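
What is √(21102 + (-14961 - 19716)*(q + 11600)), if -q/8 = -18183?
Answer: I*√5446487226 ≈ 73800.0*I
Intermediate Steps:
q = 145464 (q = -8*(-18183) = 145464)
√(21102 + (-14961 - 19716)*(q + 11600)) = √(21102 + (-14961 - 19716)*(145464 + 11600)) = √(21102 - 34677*157064) = √(21102 - 5446508328) = √(-5446487226) = I*√5446487226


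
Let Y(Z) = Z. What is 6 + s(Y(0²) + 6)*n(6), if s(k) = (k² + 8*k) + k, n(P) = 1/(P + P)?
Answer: 27/2 ≈ 13.500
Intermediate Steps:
n(P) = 1/(2*P)
s(k) = k² + 9*k
6 + s(Y(0²) + 6)*n(6) = 6 + ((0² + 6)*(9 + (0² + 6)))*((½)/6) = 6 + ((0 + 6)*(9 + (0 + 6)))*((½)*(⅙)) = 6 + (6*(9 + 6))*(1/12) = 6 + (6*15)*(1/12) = 6 + 90*(1/12) = 6 + 15/2 = 27/2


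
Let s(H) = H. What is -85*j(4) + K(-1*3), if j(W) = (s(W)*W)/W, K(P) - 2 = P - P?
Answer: -338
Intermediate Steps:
K(P) = 2 (K(P) = 2 + (P - P) = 2 + 0 = 2)
j(W) = W (j(W) = (W*W)/W = W**2/W = W)
-85*j(4) + K(-1*3) = -85*4 + 2 = -340 + 2 = -338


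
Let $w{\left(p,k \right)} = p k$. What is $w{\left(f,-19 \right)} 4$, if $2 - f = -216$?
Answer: $-16568$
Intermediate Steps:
$f = 218$ ($f = 2 - -216 = 2 + 216 = 218$)
$w{\left(p,k \right)} = k p$
$w{\left(f,-19 \right)} 4 = \left(-19\right) 218 \cdot 4 = \left(-4142\right) 4 = -16568$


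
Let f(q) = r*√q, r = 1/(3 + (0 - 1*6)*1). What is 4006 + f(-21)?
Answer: 4006 - I*√21/3 ≈ 4006.0 - 1.5275*I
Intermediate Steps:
r = -⅓ (r = 1/(3 + (0 - 6)*1) = 1/(3 - 6*1) = 1/(3 - 6) = 1/(-3) = -⅓ ≈ -0.33333)
f(q) = -√q/3
4006 + f(-21) = 4006 - I*√21/3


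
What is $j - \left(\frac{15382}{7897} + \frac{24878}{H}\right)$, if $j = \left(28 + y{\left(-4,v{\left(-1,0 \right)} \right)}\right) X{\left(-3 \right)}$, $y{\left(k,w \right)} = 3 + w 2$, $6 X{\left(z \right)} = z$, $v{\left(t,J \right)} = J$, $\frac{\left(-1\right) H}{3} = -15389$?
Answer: $- \frac{13115209489}{729161598} \approx -17.987$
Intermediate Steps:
$H = 46167$ ($H = \left(-3\right) \left(-15389\right) = 46167$)
$X{\left(z \right)} = \frac{z}{6}$
$y{\left(k,w \right)} = 3 + 2 w$
$j = - \frac{31}{2}$ ($j = \left(28 + \left(3 + 2 \cdot 0\right)\right) \frac{1}{6} \left(-3\right) = \left(28 + \left(3 + 0\right)\right) \left(- \frac{1}{2}\right) = \left(28 + 3\right) \left(- \frac{1}{2}\right) = 31 \left(- \frac{1}{2}\right) = - \frac{31}{2} \approx -15.5$)
$j - \left(\frac{15382}{7897} + \frac{24878}{H}\right) = - \frac{31}{2} - \left(\frac{15382}{7897} + \frac{24878}{46167}\right) = - \frac{31}{2} - \frac{906602360}{364580799} = - \frac{13115209489}{729161598}$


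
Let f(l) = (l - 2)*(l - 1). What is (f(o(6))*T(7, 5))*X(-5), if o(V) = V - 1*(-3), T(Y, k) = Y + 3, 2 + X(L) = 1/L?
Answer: -1232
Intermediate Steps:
X(L) = -2 + 1/L
T(Y, k) = 3 + Y
o(V) = 3 + V (o(V) = V + 3 = 3 + V)
f(l) = (-1 + l)*(-2 + l) (f(l) = (-2 + l)*(-1 + l) = (-1 + l)*(-2 + l))
(f(o(6))*T(7, 5))*X(-5) = ((2 + (3 + 6)² - 3*(3 + 6))*(3 + 7))*(-2 + 1/(-5)) = ((2 + 9² - 3*9)*10)*(-2 - ⅕) = ((2 + 81 - 27)*10)*(-11/5) = (56*10)*(-11/5) = 560*(-11/5) = -1232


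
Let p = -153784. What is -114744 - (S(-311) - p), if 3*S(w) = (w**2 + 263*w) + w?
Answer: -820201/3 ≈ -2.7340e+5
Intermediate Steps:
S(w) = 88*w + w**2/3 (S(w) = ((w**2 + 263*w) + w)/3 = (w**2 + 264*w)/3 = 88*w + w**2/3)
-114744 - (S(-311) - p) = -114744 - ((1/3)*(-311)*(264 - 311) - 1*(-153784)) = -114744 - ((1/3)*(-311)*(-47) + 153784) = -114744 - (14617/3 + 153784) = -114744 - 1*475969/3 = -114744 - 475969/3 = -820201/3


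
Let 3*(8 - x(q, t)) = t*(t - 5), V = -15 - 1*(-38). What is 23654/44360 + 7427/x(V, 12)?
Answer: -2056179/5545 ≈ -370.82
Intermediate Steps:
V = 23 (V = -15 + 38 = 23)
x(q, t) = 8 - t*(-5 + t)/3 (x(q, t) = 8 - t*(t - 5)/3 = 8 - t*(-5 + t)/3)
23654/44360 + 7427/x(V, 12) = 23654/44360 + 7427/(8 - ⅓*12² + (5/3)*12) = 23654*(1/44360) + 7427/(8 - ⅓*144 + 20) = 11827/22180 + 7427/(8 - 48 + 20) = 11827/22180 + 7427/(-20) = 11827/22180 + 7427*(-1/20) = 11827/22180 - 7427/20 = -2056179/5545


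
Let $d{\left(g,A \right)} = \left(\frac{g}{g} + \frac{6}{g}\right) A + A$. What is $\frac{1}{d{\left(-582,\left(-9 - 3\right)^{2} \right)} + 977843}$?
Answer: $\frac{97}{94878563} \approx 1.0224 \cdot 10^{-6}$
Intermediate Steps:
$d{\left(g,A \right)} = A + A \left(1 + \frac{6}{g}\right)$ ($d{\left(g,A \right)} = \left(1 + \frac{6}{g}\right) A + A = A \left(1 + \frac{6}{g}\right) + A = A + A \left(1 + \frac{6}{g}\right)$)
$\frac{1}{d{\left(-582,\left(-9 - 3\right)^{2} \right)} + 977843} = \frac{1}{\frac{2 \left(-9 - 3\right)^{2} \left(3 - 582\right)}{-582} + 977843} = \frac{1}{2 \left(-12\right)^{2} \left(- \frac{1}{582}\right) \left(-579\right) + 977843} = \frac{1}{2 \cdot 144 \left(- \frac{1}{582}\right) \left(-579\right) + 977843} = \frac{1}{\frac{27792}{97} + 977843} = \frac{1}{\frac{94878563}{97}} = \frac{97}{94878563}$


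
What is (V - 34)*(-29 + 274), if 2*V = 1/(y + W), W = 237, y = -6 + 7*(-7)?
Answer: -433125/52 ≈ -8329.3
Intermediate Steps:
y = -55 (y = -6 - 49 = -55)
V = 1/364 (V = 1/(2*(-55 + 237)) = (½)/182 = (½)*(1/182) = 1/364 ≈ 0.0027473)
(V - 34)*(-29 + 274) = (1/364 - 34)*(-29 + 274) = -12375/364*245 = -433125/52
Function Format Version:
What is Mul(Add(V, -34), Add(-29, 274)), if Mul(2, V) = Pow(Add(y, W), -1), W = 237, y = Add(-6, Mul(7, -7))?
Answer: Rational(-433125, 52) ≈ -8329.3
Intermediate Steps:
y = -55 (y = Add(-6, -49) = -55)
V = Rational(1, 364) (V = Mul(Rational(1, 2), Pow(Add(-55, 237), -1)) = Mul(Rational(1, 2), Pow(182, -1)) = Mul(Rational(1, 2), Rational(1, 182)) = Rational(1, 364) ≈ 0.0027473)
Mul(Add(V, -34), Add(-29, 274)) = Mul(Add(Rational(1, 364), -34), Add(-29, 274)) = Mul(Rational(-12375, 364), 245) = Rational(-433125, 52)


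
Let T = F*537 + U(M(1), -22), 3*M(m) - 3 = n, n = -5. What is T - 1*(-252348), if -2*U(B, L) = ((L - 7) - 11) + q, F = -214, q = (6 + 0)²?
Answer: 137432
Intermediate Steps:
q = 36 (q = 6² = 36)
M(m) = -⅔ (M(m) = 1 + (⅓)*(-5) = 1 - 5/3 = -⅔)
U(B, L) = -9 - L/2 (U(B, L) = -(((L - 7) - 11) + 36)/2 = -(((-7 + L) - 11) + 36)/2 = -((-18 + L) + 36)/2 = -(18 + L)/2 = -9 - L/2)
T = -114916 (T = -214*537 + (-9 - ½*(-22)) = -114918 + (-9 + 11) = -114918 + 2 = -114916)
T - 1*(-252348) = -114916 - 1*(-252348) = -114916 + 252348 = 137432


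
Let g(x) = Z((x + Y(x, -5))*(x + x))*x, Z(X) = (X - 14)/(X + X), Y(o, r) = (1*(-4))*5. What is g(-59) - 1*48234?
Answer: -3812813/79 ≈ -48263.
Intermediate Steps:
Y(o, r) = -20 (Y(o, r) = -4*5 = -20)
Z(X) = (-14 + X)/(2*X) (Z(X) = (-14 + X)/((2*X)) = (-14 + X)*(1/(2*X)) = (-14 + X)/(2*X))
g(x) = (-14 + 2*x*(-20 + x))/(4*(-20 + x)) (g(x) = ((-14 + (x - 20)*(x + x))/(2*(((x - 20)*(x + x)))))*x = ((-14 + (-20 + x)*(2*x))/(2*(((-20 + x)*(2*x)))))*x = ((-14 + 2*x*(-20 + x))/(2*((2*x*(-20 + x)))))*x = ((1/(2*x*(-20 + x)))*(-14 + 2*x*(-20 + x))/2)*x = ((-14 + 2*x*(-20 + x))/(4*x*(-20 + x)))*x = (-14 + 2*x*(-20 + x))/(4*(-20 + x)))
g(-59) - 1*48234 = (-7 - 59*(-20 - 59))/(2*(-20 - 59)) - 1*48234 = (½)*(-7 - 59*(-79))/(-79) - 48234 = (½)*(-1/79)*(-7 + 4661) - 48234 = (½)*(-1/79)*4654 - 48234 = -2327/79 - 48234 = -3812813/79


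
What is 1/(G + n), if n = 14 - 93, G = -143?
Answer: -1/222 ≈ -0.0045045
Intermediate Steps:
n = -79
1/(G + n) = 1/(-143 - 79) = 1/(-222) = -1/222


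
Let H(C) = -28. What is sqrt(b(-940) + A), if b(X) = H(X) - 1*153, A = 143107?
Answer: sqrt(142926) ≈ 378.06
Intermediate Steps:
b(X) = -181 (b(X) = -28 - 1*153 = -28 - 153 = -181)
sqrt(b(-940) + A) = sqrt(-181 + 143107) = sqrt(142926)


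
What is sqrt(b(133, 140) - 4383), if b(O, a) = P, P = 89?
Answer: I*sqrt(4294) ≈ 65.529*I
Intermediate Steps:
b(O, a) = 89
sqrt(b(133, 140) - 4383) = sqrt(89 - 4383) = sqrt(-4294) = I*sqrt(4294)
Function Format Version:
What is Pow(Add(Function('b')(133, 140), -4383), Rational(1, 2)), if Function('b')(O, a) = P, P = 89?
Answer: Mul(I, Pow(4294, Rational(1, 2))) ≈ Mul(65.529, I)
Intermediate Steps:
Function('b')(O, a) = 89
Pow(Add(Function('b')(133, 140), -4383), Rational(1, 2)) = Pow(Add(89, -4383), Rational(1, 2)) = Pow(-4294, Rational(1, 2)) = Mul(I, Pow(4294, Rational(1, 2)))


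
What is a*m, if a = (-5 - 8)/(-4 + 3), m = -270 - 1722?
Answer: -25896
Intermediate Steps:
m = -1992
a = 13 (a = -13/(-1) = -13*(-1) = 13)
a*m = 13*(-1992) = -25896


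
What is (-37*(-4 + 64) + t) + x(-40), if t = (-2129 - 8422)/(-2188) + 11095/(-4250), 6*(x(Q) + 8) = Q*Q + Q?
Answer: -1827986611/929900 ≈ -1965.8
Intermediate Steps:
x(Q) = -8 + Q/6 + Q²/6 (x(Q) = -8 + (Q*Q + Q)/6 = -8 + (Q² + Q)/6 = -8 + (Q + Q²)/6 = -8 + (Q/6 + Q²/6) = -8 + Q/6 + Q²/6)
t = 2056589/929900 (t = -10551*(-1/2188) + 11095*(-1/4250) = 10551/2188 - 2219/850 = 2056589/929900 ≈ 2.2116)
(-37*(-4 + 64) + t) + x(-40) = (-37*(-4 + 64) + 2056589/929900) + (-8 + (⅙)*(-40) + (⅙)*(-40)²) = (-37*60 + 2056589/929900) + (-8 - 20/3 + (⅙)*1600) = (-2220 + 2056589/929900) + (-8 - 20/3 + 800/3) = -2062321411/929900 + 252 = -1827986611/929900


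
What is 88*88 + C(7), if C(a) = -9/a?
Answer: 54199/7 ≈ 7742.7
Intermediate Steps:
88*88 + C(7) = 88*88 - 9/7 = 7744 - 9*⅐ = 7744 - 9/7 = 54199/7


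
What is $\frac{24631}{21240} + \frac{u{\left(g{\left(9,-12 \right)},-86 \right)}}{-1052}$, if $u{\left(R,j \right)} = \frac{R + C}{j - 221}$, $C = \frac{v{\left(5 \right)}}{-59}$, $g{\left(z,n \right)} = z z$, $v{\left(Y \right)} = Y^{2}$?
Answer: $\frac{1989159431}{1714938840} \approx 1.1599$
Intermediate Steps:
$g{\left(z,n \right)} = z^{2}$
$C = - \frac{25}{59}$ ($C = \frac{5^{2}}{-59} = 25 \left(- \frac{1}{59}\right) = - \frac{25}{59} \approx -0.42373$)
$u{\left(R,j \right)} = \frac{- \frac{25}{59} + R}{-221 + j}$ ($u{\left(R,j \right)} = \frac{R - \frac{25}{59}}{j - 221} = \frac{- \frac{25}{59} + R}{-221 + j}$)
$\frac{24631}{21240} + \frac{u{\left(g{\left(9,-12 \right)},-86 \right)}}{-1052} = \frac{24631}{21240} + \frac{\frac{1}{-221 - 86} \left(- \frac{25}{59} + 9^{2}\right)}{-1052} = 24631 \cdot \frac{1}{21240} + \frac{- \frac{25}{59} + 81}{-307} \left(- \frac{1}{1052}\right) = \frac{24631}{21240} + \left(- \frac{1}{307}\right) \frac{4754}{59} \left(- \frac{1}{1052}\right) = \frac{24631}{21240} - - \frac{2377}{9527438} = \frac{24631}{21240} + \frac{2377}{9527438} = \frac{1989159431}{1714938840}$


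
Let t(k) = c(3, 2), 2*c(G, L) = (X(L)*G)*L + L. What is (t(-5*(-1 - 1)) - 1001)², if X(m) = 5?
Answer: 970225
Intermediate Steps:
c(G, L) = L/2 + 5*G*L/2 (c(G, L) = ((5*G)*L + L)/2 = (5*G*L + L)/2 = (L + 5*G*L)/2 = L/2 + 5*G*L/2)
t(k) = 16 (t(k) = (½)*2*(1 + 5*3) = (½)*2*(1 + 15) = (½)*2*16 = 16)
(t(-5*(-1 - 1)) - 1001)² = (16 - 1001)² = (-985)² = 970225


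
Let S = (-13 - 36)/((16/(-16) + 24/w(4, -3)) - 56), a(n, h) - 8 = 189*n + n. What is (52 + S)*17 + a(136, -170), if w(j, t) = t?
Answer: 1738413/65 ≈ 26745.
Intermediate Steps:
a(n, h) = 8 + 190*n (a(n, h) = 8 + (189*n + n) = 8 + 190*n)
S = 49/65 (S = (-13 - 36)/((16/(-16) + 24/(-3)) - 56) = -49/((16*(-1/16) + 24*(-⅓)) - 56) = -49/((-1 - 8) - 56) = -49/(-9 - 56) = -49/(-65) = -49*(-1/65) = 49/65 ≈ 0.75385)
(52 + S)*17 + a(136, -170) = (52 + 49/65)*17 + (8 + 190*136) = (3429/65)*17 + (8 + 25840) = 58293/65 + 25848 = 1738413/65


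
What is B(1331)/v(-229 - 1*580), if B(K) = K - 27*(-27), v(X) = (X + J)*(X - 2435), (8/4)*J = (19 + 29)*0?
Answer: 515/656099 ≈ 0.00078494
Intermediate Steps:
J = 0 (J = ((19 + 29)*0)/2 = (48*0)/2 = (1/2)*0 = 0)
v(X) = X*(-2435 + X) (v(X) = (X + 0)*(X - 2435) = X*(-2435 + X))
B(K) = 729 + K (B(K) = K + 729 = 729 + K)
B(1331)/v(-229 - 1*580) = (729 + 1331)/(((-229 - 1*580)*(-2435 + (-229 - 1*580)))) = 2060/(((-229 - 580)*(-2435 + (-229 - 580)))) = 2060/((-809*(-2435 - 809))) = 2060/((-809*(-3244))) = 2060/2624396 = 2060*(1/2624396) = 515/656099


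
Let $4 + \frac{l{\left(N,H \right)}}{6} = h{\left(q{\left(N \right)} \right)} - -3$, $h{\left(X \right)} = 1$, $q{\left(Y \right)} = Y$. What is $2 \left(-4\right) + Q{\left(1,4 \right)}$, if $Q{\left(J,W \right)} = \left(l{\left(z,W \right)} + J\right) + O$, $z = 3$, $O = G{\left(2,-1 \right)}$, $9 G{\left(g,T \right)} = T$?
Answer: $- \frac{64}{9} \approx -7.1111$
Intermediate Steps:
$G{\left(g,T \right)} = \frac{T}{9}$
$O = - \frac{1}{9}$ ($O = \frac{1}{9} \left(-1\right) = - \frac{1}{9} \approx -0.11111$)
$l{\left(N,H \right)} = 0$ ($l{\left(N,H \right)} = -24 + 6 \left(1 - -3\right) = -24 + 6 \left(1 + 3\right) = -24 + 6 \cdot 4 = -24 + 24 = 0$)
$Q{\left(J,W \right)} = - \frac{1}{9} + J$ ($Q{\left(J,W \right)} = \left(0 + J\right) - \frac{1}{9} = J - \frac{1}{9} = - \frac{1}{9} + J$)
$2 \left(-4\right) + Q{\left(1,4 \right)} = 2 \left(-4\right) + \left(- \frac{1}{9} + 1\right) = -8 + \frac{8}{9} = - \frac{64}{9}$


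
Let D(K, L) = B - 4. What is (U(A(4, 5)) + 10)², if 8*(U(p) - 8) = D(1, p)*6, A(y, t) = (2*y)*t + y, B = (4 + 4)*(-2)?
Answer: 9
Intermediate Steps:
B = -16 (B = 8*(-2) = -16)
D(K, L) = -20 (D(K, L) = -16 - 4 = -20)
A(y, t) = y + 2*t*y (A(y, t) = 2*t*y + y = y + 2*t*y)
U(p) = -7 (U(p) = 8 + (-20*6)/8 = 8 + (⅛)*(-120) = 8 - 15 = -7)
(U(A(4, 5)) + 10)² = (-7 + 10)² = 3² = 9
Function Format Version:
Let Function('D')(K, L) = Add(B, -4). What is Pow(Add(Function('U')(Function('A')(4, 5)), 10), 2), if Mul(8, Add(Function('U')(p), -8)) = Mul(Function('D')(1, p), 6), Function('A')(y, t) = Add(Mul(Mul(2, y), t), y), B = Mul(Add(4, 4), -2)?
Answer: 9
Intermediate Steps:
B = -16 (B = Mul(8, -2) = -16)
Function('D')(K, L) = -20 (Function('D')(K, L) = Add(-16, -4) = -20)
Function('A')(y, t) = Add(y, Mul(2, t, y)) (Function('A')(y, t) = Add(Mul(2, t, y), y) = Add(y, Mul(2, t, y)))
Function('U')(p) = -7 (Function('U')(p) = Add(8, Mul(Rational(1, 8), Mul(-20, 6))) = Add(8, Mul(Rational(1, 8), -120)) = Add(8, -15) = -7)
Pow(Add(Function('U')(Function('A')(4, 5)), 10), 2) = Pow(Add(-7, 10), 2) = Pow(3, 2) = 9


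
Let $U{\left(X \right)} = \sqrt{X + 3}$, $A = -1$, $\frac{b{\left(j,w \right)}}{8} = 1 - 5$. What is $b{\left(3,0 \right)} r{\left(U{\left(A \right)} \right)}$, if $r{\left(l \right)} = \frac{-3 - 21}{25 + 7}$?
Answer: $24$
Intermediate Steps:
$b{\left(j,w \right)} = -32$ ($b{\left(j,w \right)} = 8 \left(1 - 5\right) = 8 \left(-4\right) = -32$)
$U{\left(X \right)} = \sqrt{3 + X}$
$r{\left(l \right)} = - \frac{3}{4}$ ($r{\left(l \right)} = - \frac{24}{32} = \left(-24\right) \frac{1}{32} = - \frac{3}{4}$)
$b{\left(3,0 \right)} r{\left(U{\left(A \right)} \right)} = \left(-32\right) \left(- \frac{3}{4}\right) = 24$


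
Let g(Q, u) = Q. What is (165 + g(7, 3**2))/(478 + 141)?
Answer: 172/619 ≈ 0.27787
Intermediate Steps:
(165 + g(7, 3**2))/(478 + 141) = (165 + 7)/(478 + 141) = 172/619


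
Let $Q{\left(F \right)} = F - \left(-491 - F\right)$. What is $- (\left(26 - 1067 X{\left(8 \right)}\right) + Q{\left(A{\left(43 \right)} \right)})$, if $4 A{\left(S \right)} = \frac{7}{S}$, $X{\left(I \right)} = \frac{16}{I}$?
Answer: $\frac{139055}{86} \approx 1616.9$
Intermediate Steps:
$A{\left(S \right)} = \frac{7}{4 S}$ ($A{\left(S \right)} = \frac{7 \frac{1}{S}}{4} = \frac{7}{4 S}$)
$Q{\left(F \right)} = 491 + 2 F$ ($Q{\left(F \right)} = F + \left(491 + F\right) = 491 + 2 F$)
$- (\left(26 - 1067 X{\left(8 \right)}\right) + Q{\left(A{\left(43 \right)} \right)}) = - (\left(26 - 1067 \cdot \frac{16}{8}\right) + \left(491 + 2 \frac{7}{4 \cdot 43}\right)) = - (\left(26 - 1067 \cdot 16 \cdot \frac{1}{8}\right) + \left(491 + 2 \cdot \frac{7}{4} \cdot \frac{1}{43}\right)) = - (\left(26 - 2134\right) + \left(491 + 2 \cdot \frac{7}{172}\right)) = - (\left(26 - 2134\right) + \left(491 + \frac{7}{86}\right)) = - (-2108 + \frac{42233}{86}) = \left(-1\right) \left(- \frac{139055}{86}\right) = \frac{139055}{86}$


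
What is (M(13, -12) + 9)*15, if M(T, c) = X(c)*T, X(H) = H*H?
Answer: 28215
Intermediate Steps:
X(H) = H**2
M(T, c) = T*c**2 (M(T, c) = c**2*T = T*c**2)
(M(13, -12) + 9)*15 = (13*(-12)**2 + 9)*15 = (13*144 + 9)*15 = (1872 + 9)*15 = 1881*15 = 28215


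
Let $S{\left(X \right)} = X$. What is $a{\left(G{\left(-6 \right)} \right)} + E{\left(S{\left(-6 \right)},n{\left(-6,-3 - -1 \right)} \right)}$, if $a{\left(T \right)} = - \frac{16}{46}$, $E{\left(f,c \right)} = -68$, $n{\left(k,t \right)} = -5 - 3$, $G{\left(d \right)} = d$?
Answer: $- \frac{1572}{23} \approx -68.348$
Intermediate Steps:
$n{\left(k,t \right)} = -8$ ($n{\left(k,t \right)} = -5 - 3 = -8$)
$a{\left(T \right)} = - \frac{8}{23}$ ($a{\left(T \right)} = \left(-16\right) \frac{1}{46} = - \frac{8}{23}$)
$a{\left(G{\left(-6 \right)} \right)} + E{\left(S{\left(-6 \right)},n{\left(-6,-3 - -1 \right)} \right)} = - \frac{8}{23} - 68 = - \frac{1572}{23}$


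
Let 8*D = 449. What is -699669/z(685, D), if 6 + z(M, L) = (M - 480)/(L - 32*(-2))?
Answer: 672381909/4126 ≈ 1.6296e+5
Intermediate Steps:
D = 449/8 (D = (⅛)*449 = 449/8 ≈ 56.125)
z(M, L) = -6 + (-480 + M)/(64 + L) (z(M, L) = -6 + (M - 480)/(L - 32*(-2)) = -6 + (-480 + M)/(L + 64) = -6 + (-480 + M)/(64 + L))
-699669/z(685, D) = -699669*(64 + 449/8)/(-864 + 685 - 6*449/8) = -699669*961/(8*(-864 + 685 - 1347/4)) = -699669/((8/961)*(-2063/4)) = -699669/(-4126/961) = -699669*(-961/4126) = 672381909/4126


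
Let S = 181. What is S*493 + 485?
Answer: 89718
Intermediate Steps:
S*493 + 485 = 181*493 + 485 = 89233 + 485 = 89718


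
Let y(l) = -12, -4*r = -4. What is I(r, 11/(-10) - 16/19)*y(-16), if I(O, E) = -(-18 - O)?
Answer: -228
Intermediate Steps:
r = 1 (r = -¼*(-4) = 1)
I(O, E) = 18 + O
I(r, 11/(-10) - 16/19)*y(-16) = (18 + 1)*(-12) = 19*(-12) = -228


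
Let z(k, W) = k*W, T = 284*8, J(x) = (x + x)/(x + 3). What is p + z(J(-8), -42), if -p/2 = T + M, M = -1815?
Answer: -5242/5 ≈ -1048.4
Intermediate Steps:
J(x) = 2*x/(3 + x) (J(x) = (2*x)/(3 + x) = 2*x/(3 + x))
T = 2272
z(k, W) = W*k
p = -914 (p = -2*(2272 - 1815) = -2*457 = -914)
p + z(J(-8), -42) = -914 - 84*(-8)/(3 - 8) = -914 - 84*(-8)/(-5) = -914 - 84*(-8)*(-1)/5 = -914 - 42*16/5 = -914 - 672/5 = -5242/5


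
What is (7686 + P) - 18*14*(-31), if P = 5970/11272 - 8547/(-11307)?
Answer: 329237125261/21242084 ≈ 15499.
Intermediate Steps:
P = 27307429/21242084 (P = 5970*(1/11272) - 8547*(-1/11307) = 2985/5636 + 2849/3769 = 27307429/21242084 ≈ 1.2855)
(7686 + P) - 18*14*(-31) = (7686 + 27307429/21242084) - 18*14*(-31) = 163293965053/21242084 - 252*(-31) = 163293965053/21242084 + 7812 = 329237125261/21242084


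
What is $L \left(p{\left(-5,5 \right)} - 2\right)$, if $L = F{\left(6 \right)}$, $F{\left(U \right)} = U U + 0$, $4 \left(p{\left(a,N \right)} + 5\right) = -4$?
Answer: $-288$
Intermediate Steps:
$p{\left(a,N \right)} = -6$ ($p{\left(a,N \right)} = -5 + \frac{1}{4} \left(-4\right) = -5 - 1 = -6$)
$F{\left(U \right)} = U^{2}$ ($F{\left(U \right)} = U^{2} + 0 = U^{2}$)
$L = 36$ ($L = 6^{2} = 36$)
$L \left(p{\left(-5,5 \right)} - 2\right) = 36 \left(-6 - 2\right) = 36 \left(-8\right) = -288$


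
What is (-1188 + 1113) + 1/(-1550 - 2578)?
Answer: -309601/4128 ≈ -75.000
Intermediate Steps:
(-1188 + 1113) + 1/(-1550 - 2578) = -75 + 1/(-4128) = -75 - 1/4128 = -309601/4128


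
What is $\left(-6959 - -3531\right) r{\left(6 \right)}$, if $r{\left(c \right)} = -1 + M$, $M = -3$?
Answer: $13712$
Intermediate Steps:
$r{\left(c \right)} = -4$ ($r{\left(c \right)} = -1 - 3 = -4$)
$\left(-6959 - -3531\right) r{\left(6 \right)} = \left(-6959 - -3531\right) \left(-4\right) = \left(-6959 + 3531\right) \left(-4\right) = \left(-3428\right) \left(-4\right) = 13712$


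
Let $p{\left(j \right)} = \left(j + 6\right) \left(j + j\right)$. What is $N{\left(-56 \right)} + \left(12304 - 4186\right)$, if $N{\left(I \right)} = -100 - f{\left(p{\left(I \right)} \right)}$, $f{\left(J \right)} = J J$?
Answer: $-31351982$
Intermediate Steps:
$p{\left(j \right)} = 2 j \left(6 + j\right)$ ($p{\left(j \right)} = \left(6 + j\right) 2 j = 2 j \left(6 + j\right)$)
$f{\left(J \right)} = J^{2}$
$N{\left(I \right)} = -100 - 4 I^{2} \left(6 + I\right)^{2}$ ($N{\left(I \right)} = -100 - \left(2 I \left(6 + I\right)\right)^{2} = -100 - 4 I^{2} \left(6 + I\right)^{2}$)
$N{\left(-56 \right)} + \left(12304 - 4186\right) = \left(-100 - 4 \left(-56\right)^{2} \left(6 - 56\right)^{2}\right) + \left(12304 - 4186\right) = \left(-100 - 12544 \left(-50\right)^{2}\right) + \left(12304 - 4186\right) = \left(-100 - 12544 \cdot 2500\right) + 8118 = \left(-100 - 31360000\right) + 8118 = -31360100 + 8118 = -31351982$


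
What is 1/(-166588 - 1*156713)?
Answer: -1/323301 ≈ -3.0931e-6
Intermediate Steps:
1/(-166588 - 1*156713) = 1/(-166588 - 156713) = 1/(-323301) = -1/323301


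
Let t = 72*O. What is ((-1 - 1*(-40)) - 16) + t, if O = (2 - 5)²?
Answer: 671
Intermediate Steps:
O = 9 (O = (-3)² = 9)
t = 648 (t = 72*9 = 648)
((-1 - 1*(-40)) - 16) + t = ((-1 - 1*(-40)) - 16) + 648 = ((-1 + 40) - 16) + 648 = (39 - 16) + 648 = 23 + 648 = 671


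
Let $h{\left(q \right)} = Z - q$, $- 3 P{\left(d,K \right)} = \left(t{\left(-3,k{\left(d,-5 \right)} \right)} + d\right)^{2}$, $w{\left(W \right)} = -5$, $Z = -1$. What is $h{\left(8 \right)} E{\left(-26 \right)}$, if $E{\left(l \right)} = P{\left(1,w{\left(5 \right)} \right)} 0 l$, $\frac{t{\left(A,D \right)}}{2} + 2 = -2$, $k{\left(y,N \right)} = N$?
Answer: $0$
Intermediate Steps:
$t{\left(A,D \right)} = -8$ ($t{\left(A,D \right)} = -4 + 2 \left(-2\right) = -4 - 4 = -8$)
$P{\left(d,K \right)} = - \frac{\left(-8 + d\right)^{2}}{3}$
$E{\left(l \right)} = 0$ ($E{\left(l \right)} = - \frac{\left(-8 + 1\right)^{2}}{3} \cdot 0 l = - \frac{\left(-7\right)^{2}}{3} \cdot 0 l = \left(- \frac{1}{3}\right) 49 \cdot 0 l = \left(- \frac{49}{3}\right) 0 l = 0 l = 0$)
$h{\left(q \right)} = -1 - q$
$h{\left(8 \right)} E{\left(-26 \right)} = \left(-1 - 8\right) 0 = \left(-9\right) 0 = 0$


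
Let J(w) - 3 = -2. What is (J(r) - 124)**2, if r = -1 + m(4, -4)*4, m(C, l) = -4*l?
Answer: 15129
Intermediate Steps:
r = 63 (r = -1 - 4*(-4)*4 = -1 + 16*4 = -1 + 64 = 63)
J(w) = 1 (J(w) = 3 - 2 = 1)
(J(r) - 124)**2 = (1 - 124)**2 = (-123)**2 = 15129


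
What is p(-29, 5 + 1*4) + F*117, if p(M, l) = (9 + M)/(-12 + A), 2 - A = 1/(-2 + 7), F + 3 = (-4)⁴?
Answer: 1509751/51 ≈ 29603.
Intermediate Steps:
F = 253 (F = -3 + (-4)⁴ = -3 + 256 = 253)
A = 9/5 (A = 2 - 1/(-2 + 7) = 2 - 1/5 = 2 - 1*⅕ = 2 - ⅕ = 9/5 ≈ 1.8000)
p(M, l) = -15/17 - 5*M/51 (p(M, l) = (9 + M)/(-12 + 9/5) = (9 + M)/(-51/5) = (9 + M)*(-5/51) = -15/17 - 5*M/51)
p(-29, 5 + 1*4) + F*117 = (-15/17 - 5/51*(-29)) + 253*117 = (-15/17 + 145/51) + 29601 = 100/51 + 29601 = 1509751/51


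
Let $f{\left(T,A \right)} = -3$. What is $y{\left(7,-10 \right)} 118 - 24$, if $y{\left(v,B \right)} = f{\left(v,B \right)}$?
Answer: $-378$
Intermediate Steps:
$y{\left(v,B \right)} = -3$
$y{\left(7,-10 \right)} 118 - 24 = \left(-3\right) 118 - 24 = -354 - 24 = -378$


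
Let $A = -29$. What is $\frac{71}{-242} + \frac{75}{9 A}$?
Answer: $- \frac{12227}{21054} \approx -0.58074$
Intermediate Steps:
$\frac{71}{-242} + \frac{75}{9 A} = \frac{71}{-242} + \frac{75}{9 \left(-29\right)} = 71 \left(- \frac{1}{242}\right) + \frac{75}{-261} = - \frac{71}{242} + 75 \left(- \frac{1}{261}\right) = - \frac{71}{242} - \frac{25}{87} = - \frac{12227}{21054}$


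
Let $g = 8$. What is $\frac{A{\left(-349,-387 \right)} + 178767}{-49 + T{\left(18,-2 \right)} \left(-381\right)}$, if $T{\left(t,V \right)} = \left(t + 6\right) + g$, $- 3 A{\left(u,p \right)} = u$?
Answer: $- \frac{536650}{36723} \approx -14.613$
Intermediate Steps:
$A{\left(u,p \right)} = - \frac{u}{3}$
$T{\left(t,V \right)} = 14 + t$ ($T{\left(t,V \right)} = \left(t + 6\right) + 8 = \left(6 + t\right) + 8 = 14 + t$)
$\frac{A{\left(-349,-387 \right)} + 178767}{-49 + T{\left(18,-2 \right)} \left(-381\right)} = \frac{\left(- \frac{1}{3}\right) \left(-349\right) + 178767}{-49 + \left(14 + 18\right) \left(-381\right)} = \frac{\frac{349}{3} + 178767}{-49 + 32 \left(-381\right)} = \frac{536650}{3 \left(-49 - 12192\right)} = \frac{536650}{3 \left(-12241\right)} = \frac{536650}{3} \left(- \frac{1}{12241}\right) = - \frac{536650}{36723}$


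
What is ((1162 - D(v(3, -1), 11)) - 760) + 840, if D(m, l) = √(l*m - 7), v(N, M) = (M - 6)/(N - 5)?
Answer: 1242 - 3*√14/2 ≈ 1236.4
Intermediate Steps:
v(N, M) = (-6 + M)/(-5 + N)
D(m, l) = √(-7 + l*m)
((1162 - D(v(3, -1), 11)) - 760) + 840 = ((1162 - √(-7 + 11*((-6 - 1)/(-5 + 3)))) - 760) + 840 = ((1162 - √(-7 + 11*(-7/(-2)))) - 760) + 840 = ((1162 - √(-7 + 11*(-½*(-7)))) - 760) + 840 = ((1162 - √(-7 + 11*(7/2))) - 760) + 840 = ((1162 - √(-7 + 77/2)) - 760) + 840 = ((1162 - √(63/2)) - 760) + 840 = ((1162 - 3*√14/2) - 760) + 840 = (402 - 3*√14/2) + 840 = 1242 - 3*√14/2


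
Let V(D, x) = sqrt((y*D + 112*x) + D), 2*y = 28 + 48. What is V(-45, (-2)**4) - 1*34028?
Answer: -34028 + sqrt(37) ≈ -34022.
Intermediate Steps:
y = 38 (y = (28 + 48)/2 = (1/2)*76 = 38)
V(D, x) = sqrt(39*D + 112*x) (V(D, x) = sqrt((38*D + 112*x) + D) = sqrt(39*D + 112*x))
V(-45, (-2)**4) - 1*34028 = sqrt(39*(-45) + 112*(-2)**4) - 1*34028 = sqrt(-1755 + 112*16) - 34028 = sqrt(-1755 + 1792) - 34028 = sqrt(37) - 34028 = -34028 + sqrt(37)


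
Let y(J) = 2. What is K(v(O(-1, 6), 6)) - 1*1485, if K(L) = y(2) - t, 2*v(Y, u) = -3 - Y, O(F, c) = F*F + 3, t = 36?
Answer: -1519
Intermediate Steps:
O(F, c) = 3 + F² (O(F, c) = F² + 3 = 3 + F²)
v(Y, u) = -3/2 - Y/2 (v(Y, u) = (-3 - Y)/2 = -3/2 - Y/2)
K(L) = -34 (K(L) = 2 - 1*36 = 2 - 36 = -34)
K(v(O(-1, 6), 6)) - 1*1485 = -34 - 1*1485 = -34 - 1485 = -1519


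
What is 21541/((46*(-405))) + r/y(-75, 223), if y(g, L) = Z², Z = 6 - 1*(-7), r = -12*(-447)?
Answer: 96290891/3148470 ≈ 30.583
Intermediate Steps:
r = 5364
Z = 13 (Z = 6 + 7 = 13)
y(g, L) = 169 (y(g, L) = 13² = 169)
21541/((46*(-405))) + r/y(-75, 223) = 21541/((46*(-405))) + 5364/169 = 21541/(-18630) + 5364*(1/169) = 21541*(-1/18630) + 5364/169 = -21541/18630 + 5364/169 = 96290891/3148470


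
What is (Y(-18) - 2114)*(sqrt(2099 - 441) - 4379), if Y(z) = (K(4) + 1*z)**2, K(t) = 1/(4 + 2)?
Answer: 283124245/36 - 64655*sqrt(1658)/36 ≈ 7.7914e+6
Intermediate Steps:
K(t) = 1/6
Y(z) = (1/6 + z)**2 (Y(z) = (1/6 + 1*z)**2 = (1/6 + z)**2)
(Y(-18) - 2114)*(sqrt(2099 - 441) - 4379) = ((1 + 6*(-18))**2/36 - 2114)*(sqrt(2099 - 441) - 4379) = ((1 - 108)**2/36 - 2114)*(sqrt(1658) - 4379) = ((1/36)*(-107)**2 - 2114)*(-4379 + sqrt(1658)) = ((1/36)*11449 - 2114)*(-4379 + sqrt(1658)) = (11449/36 - 2114)*(-4379 + sqrt(1658)) = -64655*(-4379 + sqrt(1658))/36 = 283124245/36 - 64655*sqrt(1658)/36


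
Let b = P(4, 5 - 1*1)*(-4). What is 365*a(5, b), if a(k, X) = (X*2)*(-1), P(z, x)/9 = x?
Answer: 105120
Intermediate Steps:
P(z, x) = 9*x
b = -144 (b = (9*(5 - 1*1))*(-4) = (9*(5 - 1))*(-4) = (9*4)*(-4) = 36*(-4) = -144)
a(k, X) = -2*X (a(k, X) = (2*X)*(-1) = -2*X)
365*a(5, b) = 365*(-2*(-144)) = 365*288 = 105120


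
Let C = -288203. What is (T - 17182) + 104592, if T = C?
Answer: -200793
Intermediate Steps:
T = -288203
(T - 17182) + 104592 = (-288203 - 17182) + 104592 = -305385 + 104592 = -200793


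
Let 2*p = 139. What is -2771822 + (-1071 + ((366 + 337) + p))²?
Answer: -10730879/4 ≈ -2.6827e+6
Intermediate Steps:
p = 139/2 (p = (½)*139 = 139/2 ≈ 69.500)
-2771822 + (-1071 + ((366 + 337) + p))² = -2771822 + (-1071 + ((366 + 337) + 139/2))² = -2771822 + (-1071 + (703 + 139/2))² = -2771822 + (-1071 + 1545/2)² = -2771822 + (-597/2)² = -2771822 + 356409/4 = -10730879/4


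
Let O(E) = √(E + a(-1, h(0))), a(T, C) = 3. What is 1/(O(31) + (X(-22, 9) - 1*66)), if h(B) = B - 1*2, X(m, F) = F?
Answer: -57/3215 - √34/3215 ≈ -0.019543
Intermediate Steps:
h(B) = -2 + B (h(B) = B - 2 = -2 + B)
O(E) = √(3 + E) (O(E) = √(E + 3) = √(3 + E))
1/(O(31) + (X(-22, 9) - 1*66)) = 1/(√(3 + 31) + (9 - 1*66)) = 1/(√34 + (9 - 66)) = 1/(√34 - 57) = 1/(-57 + √34)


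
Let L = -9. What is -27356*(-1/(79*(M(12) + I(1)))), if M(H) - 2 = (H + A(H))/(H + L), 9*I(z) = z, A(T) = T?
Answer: 35172/1027 ≈ 34.247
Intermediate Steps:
I(z) = z/9
M(H) = 2 + 2*H/(-9 + H) (M(H) = 2 + (H + H)/(H - 9) = 2 + (2*H)/(-9 + H) = 2 + 2*H/(-9 + H))
-27356*(-1/(79*(M(12) + I(1)))) = -27356*(-1/(79*(2*(-9 + 2*12)/(-9 + 12) + (⅑)*1))) = -27356*(-1/(79*(2*(-9 + 24)/3 + ⅑))) = -27356*(-1/(79*(2*(⅓)*15 + ⅑))) = -27356*(-1/(79*(10 + ⅑))) = -27356/((-79*91/9)) = -27356/(-7189/9) = -27356*(-9/7189) = 35172/1027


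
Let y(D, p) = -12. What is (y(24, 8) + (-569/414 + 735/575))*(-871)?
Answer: 21808969/2070 ≈ 10536.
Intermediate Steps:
(y(24, 8) + (-569/414 + 735/575))*(-871) = (-12 + (-569/414 + 735/575))*(-871) = (-12 + (-569*1/414 + 735*(1/575)))*(-871) = (-12 + (-569/414 + 147/115))*(-871) = (-12 - 199/2070)*(-871) = -25039/2070*(-871) = 21808969/2070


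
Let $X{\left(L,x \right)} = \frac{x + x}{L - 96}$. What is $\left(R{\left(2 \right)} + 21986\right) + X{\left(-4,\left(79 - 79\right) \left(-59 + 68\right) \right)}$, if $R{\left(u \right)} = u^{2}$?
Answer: $21990$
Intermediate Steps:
$X{\left(L,x \right)} = \frac{2 x}{-96 + L}$
$\left(R{\left(2 \right)} + 21986\right) + X{\left(-4,\left(79 - 79\right) \left(-59 + 68\right) \right)} = \left(2^{2} + 21986\right) + \frac{2 \left(79 - 79\right) \left(-59 + 68\right)}{-96 - 4} = \left(4 + 21986\right) + \frac{2 \cdot 0 \cdot 9}{-100} = 21990 + 2 \cdot 0 \left(- \frac{1}{100}\right) = 21990 + 0 = 21990$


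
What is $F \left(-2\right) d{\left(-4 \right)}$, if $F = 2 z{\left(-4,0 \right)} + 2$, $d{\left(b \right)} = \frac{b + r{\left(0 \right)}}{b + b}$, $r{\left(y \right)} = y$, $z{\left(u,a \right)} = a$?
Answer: $-2$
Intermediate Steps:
$d{\left(b \right)} = \frac{1}{2}$ ($d{\left(b \right)} = \frac{b + 0}{b + b} = \frac{b}{2 b} = b \frac{1}{2 b} = \frac{1}{2}$)
$F = 2$ ($F = 2 \cdot 0 + 2 = 0 + 2 = 2$)
$F \left(-2\right) d{\left(-4 \right)} = 2 \left(-2\right) \frac{1}{2} = \left(-4\right) \frac{1}{2} = -2$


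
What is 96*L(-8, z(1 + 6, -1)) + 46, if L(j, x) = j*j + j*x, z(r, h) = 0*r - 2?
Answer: 7726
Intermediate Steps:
z(r, h) = -2 (z(r, h) = 0 - 2 = -2)
L(j, x) = j² + j*x
96*L(-8, z(1 + 6, -1)) + 46 = 96*(-8*(-8 - 2)) + 46 = 96*(-8*(-10)) + 46 = 96*80 + 46 = 7680 + 46 = 7726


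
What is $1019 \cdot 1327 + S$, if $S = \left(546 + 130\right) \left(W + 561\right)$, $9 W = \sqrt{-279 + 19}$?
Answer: $1731449 + \frac{1352 i \sqrt{65}}{9} \approx 1.7314 \cdot 10^{6} + 1211.1 i$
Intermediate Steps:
$W = \frac{2 i \sqrt{65}}{9}$ ($W = \frac{\sqrt{-279 + 19}}{9} = \frac{\sqrt{-260}}{9} = \frac{2 i \sqrt{65}}{9} \approx 1.7916 i$)
$S = 379236 + \frac{1352 i \sqrt{65}}{9}$ ($S = \left(546 + 130\right) \left(\frac{2 i \sqrt{65}}{9} + 561\right) = 676 \left(561 + \frac{2 i \sqrt{65}}{9}\right) = 379236 + \frac{1352 i \sqrt{65}}{9} \approx 3.7924 \cdot 10^{5} + 1211.1 i$)
$1019 \cdot 1327 + S = 1019 \cdot 1327 + \left(379236 + \frac{1352 i \sqrt{65}}{9}\right) = 1352213 + \left(379236 + \frac{1352 i \sqrt{65}}{9}\right) = 1731449 + \frac{1352 i \sqrt{65}}{9}$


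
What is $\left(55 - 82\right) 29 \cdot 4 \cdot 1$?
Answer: $-3132$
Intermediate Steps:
$\left(55 - 82\right) 29 \cdot 4 \cdot 1 = - 27 \cdot 29 \cdot 4 = \left(-27\right) 116 = -3132$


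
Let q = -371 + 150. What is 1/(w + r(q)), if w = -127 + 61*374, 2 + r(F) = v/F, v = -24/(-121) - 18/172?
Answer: 176902/4013021795 ≈ 4.4082e-5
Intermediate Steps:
v = 975/10406 (v = -24*(-1/121) - 18*1/172 = 24/121 - 9/86 = 975/10406 ≈ 0.093696)
q = -221
r(F) = -2 + 975/(10406*F)
w = 22687 (w = -127 + 22814 = 22687)
1/(w + r(q)) = 1/(22687 + (-2 + (975/10406)/(-221))) = 1/(22687 + (-2 + (975/10406)*(-1/221))) = 1/(22687 + (-2 - 75/176902)) = 1/(22687 - 353879/176902) = 1/(4013021795/176902) = 176902/4013021795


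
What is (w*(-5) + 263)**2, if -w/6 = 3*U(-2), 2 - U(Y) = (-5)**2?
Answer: 3265249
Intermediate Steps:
U(Y) = -23 (U(Y) = 2 - 1*(-5)**2 = 2 - 1*25 = 2 - 25 = -23)
w = 414 (w = -18*(-23) = -6*(-69) = 414)
(w*(-5) + 263)**2 = (414*(-5) + 263)**2 = (-2070 + 263)**2 = (-1807)**2 = 3265249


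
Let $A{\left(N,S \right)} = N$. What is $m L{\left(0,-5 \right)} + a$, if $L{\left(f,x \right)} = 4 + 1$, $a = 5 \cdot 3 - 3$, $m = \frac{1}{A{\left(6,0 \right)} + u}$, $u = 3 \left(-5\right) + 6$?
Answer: $\frac{31}{3} \approx 10.333$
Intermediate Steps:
$u = -9$ ($u = -15 + 6 = -9$)
$m = - \frac{1}{3}$ ($m = \frac{1}{6 - 9} = \frac{1}{-3} = - \frac{1}{3} \approx -0.33333$)
$a = 12$ ($a = 15 - 3 = 12$)
$L{\left(f,x \right)} = 5$
$m L{\left(0,-5 \right)} + a = \left(- \frac{1}{3}\right) 5 + 12 = - \frac{5}{3} + 12 = \frac{31}{3}$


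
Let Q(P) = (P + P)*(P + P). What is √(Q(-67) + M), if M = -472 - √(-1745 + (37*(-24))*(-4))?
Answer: √(17484 - √1807) ≈ 132.07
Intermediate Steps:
Q(P) = 4*P² (Q(P) = (2*P)*(2*P) = 4*P²)
M = -472 - √1807 (M = -472 - √(-1745 - 888*(-4)) = -472 - √(-1745 + 3552) = -472 - √1807 ≈ -514.51)
√(Q(-67) + M) = √(4*(-67)² + (-472 - √1807)) = √(4*4489 + (-472 - √1807)) = √(17956 + (-472 - √1807)) = √(17484 - √1807)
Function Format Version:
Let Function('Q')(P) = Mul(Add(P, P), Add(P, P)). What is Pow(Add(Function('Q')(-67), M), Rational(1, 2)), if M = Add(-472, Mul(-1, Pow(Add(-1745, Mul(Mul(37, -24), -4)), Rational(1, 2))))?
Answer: Pow(Add(17484, Mul(-1, Pow(1807, Rational(1, 2)))), Rational(1, 2)) ≈ 132.07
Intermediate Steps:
Function('Q')(P) = Mul(4, Pow(P, 2)) (Function('Q')(P) = Mul(Mul(2, P), Mul(2, P)) = Mul(4, Pow(P, 2)))
M = Add(-472, Mul(-1, Pow(1807, Rational(1, 2)))) (M = Add(-472, Mul(-1, Pow(Add(-1745, Mul(-888, -4)), Rational(1, 2)))) = Add(-472, Mul(-1, Pow(Add(-1745, 3552), Rational(1, 2)))) = Add(-472, Mul(-1, Pow(1807, Rational(1, 2)))) ≈ -514.51)
Pow(Add(Function('Q')(-67), M), Rational(1, 2)) = Pow(Add(Mul(4, Pow(-67, 2)), Add(-472, Mul(-1, Pow(1807, Rational(1, 2))))), Rational(1, 2)) = Pow(Add(Mul(4, 4489), Add(-472, Mul(-1, Pow(1807, Rational(1, 2))))), Rational(1, 2)) = Pow(Add(17956, Add(-472, Mul(-1, Pow(1807, Rational(1, 2))))), Rational(1, 2)) = Pow(Add(17484, Mul(-1, Pow(1807, Rational(1, 2)))), Rational(1, 2))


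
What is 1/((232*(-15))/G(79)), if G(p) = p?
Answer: -79/3480 ≈ -0.022701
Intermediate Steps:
1/((232*(-15))/G(79)) = 1/((232*(-15))/79) = 1/(-3480*1/79) = 1/(-3480/79) = -79/3480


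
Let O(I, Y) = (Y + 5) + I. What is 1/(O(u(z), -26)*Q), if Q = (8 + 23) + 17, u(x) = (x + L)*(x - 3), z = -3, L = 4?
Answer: -1/1296 ≈ -0.00077160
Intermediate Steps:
u(x) = (-3 + x)*(4 + x) (u(x) = (x + 4)*(x - 3) = (4 + x)*(-3 + x) = (-3 + x)*(4 + x))
Q = 48 (Q = 31 + 17 = 48)
O(I, Y) = 5 + I + Y (O(I, Y) = (5 + Y) + I = 5 + I + Y)
1/(O(u(z), -26)*Q) = 1/((5 + (-12 - 3 + (-3)**2) - 26)*48) = 1/((5 + (-12 - 3 + 9) - 26)*48) = 1/((5 - 6 - 26)*48) = 1/(-27*48) = 1/(-1296) = -1/1296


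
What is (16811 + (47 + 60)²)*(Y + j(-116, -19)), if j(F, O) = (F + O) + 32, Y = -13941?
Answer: -396883440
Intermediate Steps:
j(F, O) = 32 + F + O
(16811 + (47 + 60)²)*(Y + j(-116, -19)) = (16811 + (47 + 60)²)*(-13941 + (32 - 116 - 19)) = (16811 + 107²)*(-13941 - 103) = (16811 + 11449)*(-14044) = 28260*(-14044) = -396883440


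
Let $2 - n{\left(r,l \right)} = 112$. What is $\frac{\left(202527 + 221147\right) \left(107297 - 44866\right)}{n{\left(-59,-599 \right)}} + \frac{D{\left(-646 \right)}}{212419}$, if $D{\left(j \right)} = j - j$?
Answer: $- \frac{13225195747}{55} \approx -2.4046 \cdot 10^{8}$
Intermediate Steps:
$n{\left(r,l \right)} = -110$ ($n{\left(r,l \right)} = 2 - 112 = -110$)
$D{\left(j \right)} = 0$
$\frac{\left(202527 + 221147\right) \left(107297 - 44866\right)}{n{\left(-59,-599 \right)}} + \frac{D{\left(-646 \right)}}{212419} = \frac{\left(202527 + 221147\right) \left(107297 - 44866\right)}{-110} + \frac{0}{212419} = 423674 \cdot 62431 \left(- \frac{1}{110}\right) + 0 \cdot \frac{1}{212419} = 26450391494 \left(- \frac{1}{110}\right) + 0 = - \frac{13225195747}{55} + 0 = - \frac{13225195747}{55}$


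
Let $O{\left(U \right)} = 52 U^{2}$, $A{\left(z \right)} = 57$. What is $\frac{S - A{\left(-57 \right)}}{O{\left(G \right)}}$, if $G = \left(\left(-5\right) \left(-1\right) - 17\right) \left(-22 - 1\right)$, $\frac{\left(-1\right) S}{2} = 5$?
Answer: $- \frac{67}{3961152} \approx -1.6914 \cdot 10^{-5}$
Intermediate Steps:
$S = -10$ ($S = \left(-2\right) 5 = -10$)
$G = 276$ ($G = \left(5 - 17\right) \left(-23\right) = \left(-12\right) \left(-23\right) = 276$)
$\frac{S - A{\left(-57 \right)}}{O{\left(G \right)}} = \frac{-10 - 57}{52 \cdot 276^{2}} = \frac{-10 - 57}{52 \cdot 76176} = - \frac{67}{3961152}$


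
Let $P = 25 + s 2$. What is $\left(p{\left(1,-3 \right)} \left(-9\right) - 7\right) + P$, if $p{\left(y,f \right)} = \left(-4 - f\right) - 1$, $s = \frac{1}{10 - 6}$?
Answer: $\frac{73}{2} \approx 36.5$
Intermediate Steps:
$s = \frac{1}{4} \approx 0.25$
$p{\left(y,f \right)} = -5 - f$ ($p{\left(y,f \right)} = \left(-4 - f\right) - 1 = -5 - f$)
$P = \frac{51}{2}$ ($P = 25 + \frac{1}{4} \cdot 2 = 25 + \frac{1}{2} = \frac{51}{2} \approx 25.5$)
$\left(p{\left(1,-3 \right)} \left(-9\right) - 7\right) + P = \left(\left(-5 - -3\right) \left(-9\right) - 7\right) + \frac{51}{2} = \left(\left(-5 + 3\right) \left(-9\right) - 7\right) + \frac{51}{2} = \left(\left(-2\right) \left(-9\right) - 7\right) + \frac{51}{2} = \left(18 - 7\right) + \frac{51}{2} = 11 + \frac{51}{2} = \frac{73}{2}$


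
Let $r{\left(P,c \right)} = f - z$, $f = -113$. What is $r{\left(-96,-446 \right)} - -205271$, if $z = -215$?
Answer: $205373$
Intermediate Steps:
$r{\left(P,c \right)} = 102$ ($r{\left(P,c \right)} = -113 - -215 = -113 + 215 = 102$)
$r{\left(-96,-446 \right)} - -205271 = 102 - -205271 = 102 + 205271 = 205373$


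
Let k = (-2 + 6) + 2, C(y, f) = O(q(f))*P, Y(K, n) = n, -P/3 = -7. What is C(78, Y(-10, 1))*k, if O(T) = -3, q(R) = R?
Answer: -378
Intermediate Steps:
P = 21 (P = -3*(-7) = 21)
C(y, f) = -63 (C(y, f) = -3*21 = -63)
k = 6 (k = 4 + 2 = 6)
C(78, Y(-10, 1))*k = -63*6 = -378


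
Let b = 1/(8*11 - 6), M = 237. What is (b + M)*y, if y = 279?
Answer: 5422365/82 ≈ 66126.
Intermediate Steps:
b = 1/82 (b = 1/(88 - 6) = 1/82 ≈ 0.012195)
(b + M)*y = (1/82 + 237)*279 = (19435/82)*279 = 5422365/82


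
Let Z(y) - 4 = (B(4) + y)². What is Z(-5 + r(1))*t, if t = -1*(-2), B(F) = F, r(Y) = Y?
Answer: 8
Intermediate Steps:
t = 2
Z(y) = 4 + (4 + y)²
Z(-5 + r(1))*t = (4 + (4 + (-5 + 1))²)*2 = (4 + (4 - 4)²)*2 = (4 + 0²)*2 = (4 + 0)*2 = 4*2 = 8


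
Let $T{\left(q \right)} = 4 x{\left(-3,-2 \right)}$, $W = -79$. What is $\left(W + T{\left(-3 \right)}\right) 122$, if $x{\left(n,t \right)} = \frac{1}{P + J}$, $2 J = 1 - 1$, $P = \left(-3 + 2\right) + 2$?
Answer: $-9150$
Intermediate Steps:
$P = 1$ ($P = -1 + 2 = 1$)
$J = 0$ ($J = \frac{1 - 1}{2} = \frac{1}{2} \cdot 0 = 0$)
$x{\left(n,t \right)} = 1$ ($x{\left(n,t \right)} = \frac{1}{1 + 0} = 1^{-1} = 1$)
$T{\left(q \right)} = 4$ ($T{\left(q \right)} = 4 \cdot 1 = 4$)
$\left(W + T{\left(-3 \right)}\right) 122 = \left(-79 + 4\right) 122 = \left(-75\right) 122 = -9150$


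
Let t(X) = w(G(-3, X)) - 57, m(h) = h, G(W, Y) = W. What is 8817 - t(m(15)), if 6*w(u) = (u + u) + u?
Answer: 17751/2 ≈ 8875.5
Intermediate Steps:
w(u) = u/2 (w(u) = ((u + u) + u)/6 = (2*u + u)/6 = (3*u)/6 = u/2)
t(X) = -117/2 (t(X) = (½)*(-3) - 57 = -3/2 - 57 = -117/2)
8817 - t(m(15)) = 8817 - 1*(-117/2) = 8817 + 117/2 = 17751/2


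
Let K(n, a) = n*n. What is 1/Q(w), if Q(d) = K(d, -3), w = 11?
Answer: 1/121 ≈ 0.0082645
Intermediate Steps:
K(n, a) = n**2
Q(d) = d**2
1/Q(w) = 1/(11**2) = 1/121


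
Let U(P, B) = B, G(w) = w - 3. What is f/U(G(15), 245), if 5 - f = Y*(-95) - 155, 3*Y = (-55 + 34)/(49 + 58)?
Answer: 3291/5243 ≈ 0.62769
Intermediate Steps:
G(w) = -3 + w
Y = -7/107 (Y = ((-55 + 34)/(49 + 58))/3 = (-21/107)/3 = (-21*1/107)/3 = (1/3)*(-21/107) = -7/107 ≈ -0.065421)
f = 16455/107 (f = 5 - (-7/107*(-95) - 155) = 5 - (665/107 - 155) = 5 - 1*(-15920/107) = 5 + 15920/107 = 16455/107 ≈ 153.79)
f/U(G(15), 245) = (16455/107)/245 = (16455/107)*(1/245) = 3291/5243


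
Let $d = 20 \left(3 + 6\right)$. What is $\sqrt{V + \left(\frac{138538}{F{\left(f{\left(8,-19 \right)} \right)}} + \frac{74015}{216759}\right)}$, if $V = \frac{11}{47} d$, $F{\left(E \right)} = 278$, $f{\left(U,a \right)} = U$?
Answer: $\frac{2 \sqrt{271120345115752892391}}{1416086547} \approx 23.255$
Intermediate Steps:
$d = 180$ ($d = 20 \cdot 9 = 180$)
$V = \frac{1980}{47}$ ($V = \frac{11}{47} \cdot 180 = \frac{1980}{47} \approx 42.128$)
$\sqrt{V + \left(\frac{138538}{F{\left(f{\left(8,-19 \right)} \right)}} + \frac{74015}{216759}\right)} = \sqrt{\frac{1980}{47} + \left(\frac{138538}{278} + \frac{74015}{216759}\right)} = \sqrt{\frac{1980}{47} + \left(138538 \cdot \frac{1}{278} + 74015 \cdot \frac{1}{216759}\right)} = \sqrt{\frac{1980}{47} + \left(\frac{69269}{139} + \frac{74015}{216759}\right)} = \sqrt{\frac{1980}{47} + \frac{15024967256}{30129501}} = \sqrt{\frac{765829873012}{1416086547}} = \frac{2 \sqrt{271120345115752892391}}{1416086547}$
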